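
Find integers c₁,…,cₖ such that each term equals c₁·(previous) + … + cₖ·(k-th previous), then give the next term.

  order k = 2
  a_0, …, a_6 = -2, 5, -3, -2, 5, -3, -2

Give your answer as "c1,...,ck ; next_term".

-1,-1 ; 5

  a_2 = -1·5 + -1·-2 = -3
  a_3 = -1·-3 + -1·5 = -2
  a_4 = -1·-2 + -1·-3 = 5
  a_5 = -1·5 + -1·-2 = -3
  a_6 = -1·-3 + -1·5 = -2
  a_7 = -1·-2 + -1·-3 = 5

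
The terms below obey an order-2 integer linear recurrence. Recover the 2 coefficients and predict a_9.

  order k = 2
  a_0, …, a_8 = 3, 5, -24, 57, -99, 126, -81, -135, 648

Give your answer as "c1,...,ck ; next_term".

  a_2 = -3·5 + -3·3 = -24
  a_3 = -3·-24 + -3·5 = 57
  a_4 = -3·57 + -3·-24 = -99
  a_5 = -3·-99 + -3·57 = 126
  a_6 = -3·126 + -3·-99 = -81
  a_7 = -3·-81 + -3·126 = -135
  a_8 = -3·-135 + -3·-81 = 648
  a_9 = -3·648 + -3·-135 = -1539

-3,-3 ; -1539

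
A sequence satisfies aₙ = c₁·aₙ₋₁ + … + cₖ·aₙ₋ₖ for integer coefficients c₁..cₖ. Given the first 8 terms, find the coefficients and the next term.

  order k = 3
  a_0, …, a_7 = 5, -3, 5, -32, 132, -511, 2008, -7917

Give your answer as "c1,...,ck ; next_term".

-4,-1,-3 ; 31193

  a_3 = -4·5 + -1·-3 + -3·5 = -32
  a_4 = -4·-32 + -1·5 + -3·-3 = 132
  a_5 = -4·132 + -1·-32 + -3·5 = -511
  a_6 = -4·-511 + -1·132 + -3·-32 = 2008
  a_7 = -4·2008 + -1·-511 + -3·132 = -7917
  a_8 = -4·-7917 + -1·2008 + -3·-511 = 31193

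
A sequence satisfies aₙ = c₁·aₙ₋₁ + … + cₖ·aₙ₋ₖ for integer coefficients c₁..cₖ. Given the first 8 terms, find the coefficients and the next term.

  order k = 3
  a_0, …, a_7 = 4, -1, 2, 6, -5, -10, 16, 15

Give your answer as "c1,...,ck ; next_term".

0,-2,1 ; -42

  a_3 = 0·2 + -2·-1 + 1·4 = 6
  a_4 = 0·6 + -2·2 + 1·-1 = -5
  a_5 = 0·-5 + -2·6 + 1·2 = -10
  a_6 = 0·-10 + -2·-5 + 1·6 = 16
  a_7 = 0·16 + -2·-10 + 1·-5 = 15
  a_8 = 0·15 + -2·16 + 1·-10 = -42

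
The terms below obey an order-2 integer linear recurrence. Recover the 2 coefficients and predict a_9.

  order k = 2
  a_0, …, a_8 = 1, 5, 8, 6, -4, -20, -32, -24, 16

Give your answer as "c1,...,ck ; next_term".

2,-2 ; 80

  a_2 = 2·5 + -2·1 = 8
  a_3 = 2·8 + -2·5 = 6
  a_4 = 2·6 + -2·8 = -4
  a_5 = 2·-4 + -2·6 = -20
  a_6 = 2·-20 + -2·-4 = -32
  a_7 = 2·-32 + -2·-20 = -24
  a_8 = 2·-24 + -2·-32 = 16
  a_9 = 2·16 + -2·-24 = 80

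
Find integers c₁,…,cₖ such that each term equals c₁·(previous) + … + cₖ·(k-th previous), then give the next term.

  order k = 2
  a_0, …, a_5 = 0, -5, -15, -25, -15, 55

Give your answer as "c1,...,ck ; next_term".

3,-4 ; 225

  a_2 = 3·-5 + -4·0 = -15
  a_3 = 3·-15 + -4·-5 = -25
  a_4 = 3·-25 + -4·-15 = -15
  a_5 = 3·-15 + -4·-25 = 55
  a_6 = 3·55 + -4·-15 = 225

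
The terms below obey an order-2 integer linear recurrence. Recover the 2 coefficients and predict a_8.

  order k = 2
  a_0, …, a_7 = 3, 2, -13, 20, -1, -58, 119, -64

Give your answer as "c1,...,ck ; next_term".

  a_2 = -2·2 + -3·3 = -13
  a_3 = -2·-13 + -3·2 = 20
  a_4 = -2·20 + -3·-13 = -1
  a_5 = -2·-1 + -3·20 = -58
  a_6 = -2·-58 + -3·-1 = 119
  a_7 = -2·119 + -3·-58 = -64
  a_8 = -2·-64 + -3·119 = -229

-2,-3 ; -229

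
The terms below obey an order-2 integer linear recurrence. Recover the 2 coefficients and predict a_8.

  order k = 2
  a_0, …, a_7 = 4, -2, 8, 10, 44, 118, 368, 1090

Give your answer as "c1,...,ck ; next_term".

2,3 ; 3284

  a_2 = 2·-2 + 3·4 = 8
  a_3 = 2·8 + 3·-2 = 10
  a_4 = 2·10 + 3·8 = 44
  a_5 = 2·44 + 3·10 = 118
  a_6 = 2·118 + 3·44 = 368
  a_7 = 2·368 + 3·118 = 1090
  a_8 = 2·1090 + 3·368 = 3284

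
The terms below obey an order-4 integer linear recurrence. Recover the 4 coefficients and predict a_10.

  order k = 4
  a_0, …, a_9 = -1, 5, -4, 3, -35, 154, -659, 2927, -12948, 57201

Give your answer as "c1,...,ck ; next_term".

  a_4 = -4·3 + 1·-4 + -4·5 + -1·-1 = -35
  a_5 = -4·-35 + 1·3 + -4·-4 + -1·5 = 154
  a_6 = -4·154 + 1·-35 + -4·3 + -1·-4 = -659
  a_7 = -4·-659 + 1·154 + -4·-35 + -1·3 = 2927
  a_8 = -4·2927 + 1·-659 + -4·154 + -1·-35 = -12948
  a_9 = -4·-12948 + 1·2927 + -4·-659 + -1·154 = 57201
  a_10 = -4·57201 + 1·-12948 + -4·2927 + -1·-659 = -252801

-4,1,-4,-1 ; -252801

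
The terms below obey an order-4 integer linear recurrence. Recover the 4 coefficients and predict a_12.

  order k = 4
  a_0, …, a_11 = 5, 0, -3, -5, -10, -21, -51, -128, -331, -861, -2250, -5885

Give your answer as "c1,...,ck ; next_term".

3,0,-3,1 ; -15403

  a_4 = 3·-5 + 0·-3 + -3·0 + 1·5 = -10
  a_5 = 3·-10 + 0·-5 + -3·-3 + 1·0 = -21
  a_6 = 3·-21 + 0·-10 + -3·-5 + 1·-3 = -51
  a_7 = 3·-51 + 0·-21 + -3·-10 + 1·-5 = -128
  a_8 = 3·-128 + 0·-51 + -3·-21 + 1·-10 = -331
  a_9 = 3·-331 + 0·-128 + -3·-51 + 1·-21 = -861
  a_10 = 3·-861 + 0·-331 + -3·-128 + 1·-51 = -2250
  a_11 = 3·-2250 + 0·-861 + -3·-331 + 1·-128 = -5885
  a_12 = 3·-5885 + 0·-2250 + -3·-861 + 1·-331 = -15403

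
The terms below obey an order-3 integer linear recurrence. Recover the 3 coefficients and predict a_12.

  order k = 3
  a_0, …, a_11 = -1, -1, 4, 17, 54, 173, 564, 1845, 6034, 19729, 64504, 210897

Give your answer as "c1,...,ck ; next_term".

  a_3 = 4·4 + -3·-1 + 2·-1 = 17
  a_4 = 4·17 + -3·4 + 2·-1 = 54
  a_5 = 4·54 + -3·17 + 2·4 = 173
  a_6 = 4·173 + -3·54 + 2·17 = 564
  a_7 = 4·564 + -3·173 + 2·54 = 1845
  a_8 = 4·1845 + -3·564 + 2·173 = 6034
  a_9 = 4·6034 + -3·1845 + 2·564 = 19729
  a_10 = 4·19729 + -3·6034 + 2·1845 = 64504
  a_11 = 4·64504 + -3·19729 + 2·6034 = 210897
  a_12 = 4·210897 + -3·64504 + 2·19729 = 689534

4,-3,2 ; 689534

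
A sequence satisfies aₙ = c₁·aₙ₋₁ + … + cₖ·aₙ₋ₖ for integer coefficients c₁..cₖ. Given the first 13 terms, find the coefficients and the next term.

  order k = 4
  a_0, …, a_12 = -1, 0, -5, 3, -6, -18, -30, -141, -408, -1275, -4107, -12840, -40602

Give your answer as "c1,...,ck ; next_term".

2,3,3,-3 ; -128220

  a_4 = 2·3 + 3·-5 + 3·0 + -3·-1 = -6
  a_5 = 2·-6 + 3·3 + 3·-5 + -3·0 = -18
  a_6 = 2·-18 + 3·-6 + 3·3 + -3·-5 = -30
  a_7 = 2·-30 + 3·-18 + 3·-6 + -3·3 = -141
  a_8 = 2·-141 + 3·-30 + 3·-18 + -3·-6 = -408
  a_9 = 2·-408 + 3·-141 + 3·-30 + -3·-18 = -1275
  a_10 = 2·-1275 + 3·-408 + 3·-141 + -3·-30 = -4107
  a_11 = 2·-4107 + 3·-1275 + 3·-408 + -3·-141 = -12840
  a_12 = 2·-12840 + 3·-4107 + 3·-1275 + -3·-408 = -40602
  a_13 = 2·-40602 + 3·-12840 + 3·-4107 + -3·-1275 = -128220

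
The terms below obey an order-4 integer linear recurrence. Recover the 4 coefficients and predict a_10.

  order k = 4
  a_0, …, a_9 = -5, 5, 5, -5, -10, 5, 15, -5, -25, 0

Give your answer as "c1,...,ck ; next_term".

  a_4 = 1·-5 + -1·5 + 1·5 + 1·-5 = -10
  a_5 = 1·-10 + -1·-5 + 1·5 + 1·5 = 5
  a_6 = 1·5 + -1·-10 + 1·-5 + 1·5 = 15
  a_7 = 1·15 + -1·5 + 1·-10 + 1·-5 = -5
  a_8 = 1·-5 + -1·15 + 1·5 + 1·-10 = -25
  a_9 = 1·-25 + -1·-5 + 1·15 + 1·5 = 0
  a_10 = 1·0 + -1·-25 + 1·-5 + 1·15 = 35

1,-1,1,1 ; 35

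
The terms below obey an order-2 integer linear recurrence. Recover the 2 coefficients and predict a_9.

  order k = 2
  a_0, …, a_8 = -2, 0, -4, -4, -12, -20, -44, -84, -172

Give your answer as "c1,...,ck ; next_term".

1,2 ; -340

  a_2 = 1·0 + 2·-2 = -4
  a_3 = 1·-4 + 2·0 = -4
  a_4 = 1·-4 + 2·-4 = -12
  a_5 = 1·-12 + 2·-4 = -20
  a_6 = 1·-20 + 2·-12 = -44
  a_7 = 1·-44 + 2·-20 = -84
  a_8 = 1·-84 + 2·-44 = -172
  a_9 = 1·-172 + 2·-84 = -340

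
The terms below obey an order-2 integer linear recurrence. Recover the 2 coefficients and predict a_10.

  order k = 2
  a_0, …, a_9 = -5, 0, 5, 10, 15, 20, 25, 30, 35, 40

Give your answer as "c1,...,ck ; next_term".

2,-1 ; 45

  a_2 = 2·0 + -1·-5 = 5
  a_3 = 2·5 + -1·0 = 10
  a_4 = 2·10 + -1·5 = 15
  a_5 = 2·15 + -1·10 = 20
  a_6 = 2·20 + -1·15 = 25
  a_7 = 2·25 + -1·20 = 30
  a_8 = 2·30 + -1·25 = 35
  a_9 = 2·35 + -1·30 = 40
  a_10 = 2·40 + -1·35 = 45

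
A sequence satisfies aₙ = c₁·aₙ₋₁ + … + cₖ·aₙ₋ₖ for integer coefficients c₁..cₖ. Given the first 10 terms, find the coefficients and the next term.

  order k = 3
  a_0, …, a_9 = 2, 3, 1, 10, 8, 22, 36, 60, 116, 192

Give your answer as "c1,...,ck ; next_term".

  a_3 = 0·1 + 2·3 + 2·2 = 10
  a_4 = 0·10 + 2·1 + 2·3 = 8
  a_5 = 0·8 + 2·10 + 2·1 = 22
  a_6 = 0·22 + 2·8 + 2·10 = 36
  a_7 = 0·36 + 2·22 + 2·8 = 60
  a_8 = 0·60 + 2·36 + 2·22 = 116
  a_9 = 0·116 + 2·60 + 2·36 = 192
  a_10 = 0·192 + 2·116 + 2·60 = 352

0,2,2 ; 352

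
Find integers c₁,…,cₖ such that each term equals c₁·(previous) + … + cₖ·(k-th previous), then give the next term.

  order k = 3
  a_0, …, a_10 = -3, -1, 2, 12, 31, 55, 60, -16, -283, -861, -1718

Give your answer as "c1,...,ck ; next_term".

3,-3,-1 ; -2288

  a_3 = 3·2 + -3·-1 + -1·-3 = 12
  a_4 = 3·12 + -3·2 + -1·-1 = 31
  a_5 = 3·31 + -3·12 + -1·2 = 55
  a_6 = 3·55 + -3·31 + -1·12 = 60
  a_7 = 3·60 + -3·55 + -1·31 = -16
  a_8 = 3·-16 + -3·60 + -1·55 = -283
  a_9 = 3·-283 + -3·-16 + -1·60 = -861
  a_10 = 3·-861 + -3·-283 + -1·-16 = -1718
  a_11 = 3·-1718 + -3·-861 + -1·-283 = -2288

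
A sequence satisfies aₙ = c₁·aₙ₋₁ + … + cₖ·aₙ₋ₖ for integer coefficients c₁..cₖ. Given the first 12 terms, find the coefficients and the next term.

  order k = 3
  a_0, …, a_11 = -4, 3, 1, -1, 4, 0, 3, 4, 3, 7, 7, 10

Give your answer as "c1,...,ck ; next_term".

  a_3 = 0·1 + 1·3 + 1·-4 = -1
  a_4 = 0·-1 + 1·1 + 1·3 = 4
  a_5 = 0·4 + 1·-1 + 1·1 = 0
  a_6 = 0·0 + 1·4 + 1·-1 = 3
  a_7 = 0·3 + 1·0 + 1·4 = 4
  a_8 = 0·4 + 1·3 + 1·0 = 3
  a_9 = 0·3 + 1·4 + 1·3 = 7
  a_10 = 0·7 + 1·3 + 1·4 = 7
  a_11 = 0·7 + 1·7 + 1·3 = 10
  a_12 = 0·10 + 1·7 + 1·7 = 14

0,1,1 ; 14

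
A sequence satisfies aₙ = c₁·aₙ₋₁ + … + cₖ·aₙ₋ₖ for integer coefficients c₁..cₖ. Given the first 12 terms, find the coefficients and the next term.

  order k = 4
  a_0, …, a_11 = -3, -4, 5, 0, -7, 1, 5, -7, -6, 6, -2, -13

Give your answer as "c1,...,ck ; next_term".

0,0,1,1 ; 0

  a_4 = 0·0 + 0·5 + 1·-4 + 1·-3 = -7
  a_5 = 0·-7 + 0·0 + 1·5 + 1·-4 = 1
  a_6 = 0·1 + 0·-7 + 1·0 + 1·5 = 5
  a_7 = 0·5 + 0·1 + 1·-7 + 1·0 = -7
  a_8 = 0·-7 + 0·5 + 1·1 + 1·-7 = -6
  a_9 = 0·-6 + 0·-7 + 1·5 + 1·1 = 6
  a_10 = 0·6 + 0·-6 + 1·-7 + 1·5 = -2
  a_11 = 0·-2 + 0·6 + 1·-6 + 1·-7 = -13
  a_12 = 0·-13 + 0·-2 + 1·6 + 1·-6 = 0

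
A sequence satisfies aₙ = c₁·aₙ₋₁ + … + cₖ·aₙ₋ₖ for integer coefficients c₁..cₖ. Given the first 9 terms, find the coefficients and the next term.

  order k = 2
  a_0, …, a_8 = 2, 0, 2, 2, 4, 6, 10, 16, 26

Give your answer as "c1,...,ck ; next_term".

  a_2 = 1·0 + 1·2 = 2
  a_3 = 1·2 + 1·0 = 2
  a_4 = 1·2 + 1·2 = 4
  a_5 = 1·4 + 1·2 = 6
  a_6 = 1·6 + 1·4 = 10
  a_7 = 1·10 + 1·6 = 16
  a_8 = 1·16 + 1·10 = 26
  a_9 = 1·26 + 1·16 = 42

1,1 ; 42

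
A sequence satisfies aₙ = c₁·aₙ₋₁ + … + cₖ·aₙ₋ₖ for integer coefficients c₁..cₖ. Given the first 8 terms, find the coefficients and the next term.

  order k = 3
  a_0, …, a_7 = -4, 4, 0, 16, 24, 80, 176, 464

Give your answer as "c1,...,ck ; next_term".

2,2,-2 ; 1120

  a_3 = 2·0 + 2·4 + -2·-4 = 16
  a_4 = 2·16 + 2·0 + -2·4 = 24
  a_5 = 2·24 + 2·16 + -2·0 = 80
  a_6 = 2·80 + 2·24 + -2·16 = 176
  a_7 = 2·176 + 2·80 + -2·24 = 464
  a_8 = 2·464 + 2·176 + -2·80 = 1120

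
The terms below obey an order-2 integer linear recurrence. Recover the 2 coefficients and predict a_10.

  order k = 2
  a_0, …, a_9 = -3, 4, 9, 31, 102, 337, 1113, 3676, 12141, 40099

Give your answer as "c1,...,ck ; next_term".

3,1 ; 132438

  a_2 = 3·4 + 1·-3 = 9
  a_3 = 3·9 + 1·4 = 31
  a_4 = 3·31 + 1·9 = 102
  a_5 = 3·102 + 1·31 = 337
  a_6 = 3·337 + 1·102 = 1113
  a_7 = 3·1113 + 1·337 = 3676
  a_8 = 3·3676 + 1·1113 = 12141
  a_9 = 3·12141 + 1·3676 = 40099
  a_10 = 3·40099 + 1·12141 = 132438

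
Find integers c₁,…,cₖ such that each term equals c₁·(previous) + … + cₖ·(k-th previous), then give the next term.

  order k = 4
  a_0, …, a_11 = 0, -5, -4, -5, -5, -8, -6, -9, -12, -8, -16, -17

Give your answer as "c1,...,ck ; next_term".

  a_4 = -1·-5 + 0·-4 + 2·-5 + 1·0 = -5
  a_5 = -1·-5 + 0·-5 + 2·-4 + 1·-5 = -8
  a_6 = -1·-8 + 0·-5 + 2·-5 + 1·-4 = -6
  a_7 = -1·-6 + 0·-8 + 2·-5 + 1·-5 = -9
  a_8 = -1·-9 + 0·-6 + 2·-8 + 1·-5 = -12
  a_9 = -1·-12 + 0·-9 + 2·-6 + 1·-8 = -8
  a_10 = -1·-8 + 0·-12 + 2·-9 + 1·-6 = -16
  a_11 = -1·-16 + 0·-8 + 2·-12 + 1·-9 = -17
  a_12 = -1·-17 + 0·-16 + 2·-8 + 1·-12 = -11

-1,0,2,1 ; -11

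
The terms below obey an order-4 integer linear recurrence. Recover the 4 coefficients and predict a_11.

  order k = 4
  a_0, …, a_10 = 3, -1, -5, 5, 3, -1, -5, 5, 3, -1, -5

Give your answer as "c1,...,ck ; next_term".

0,0,0,1 ; 5

  a_4 = 0·5 + 0·-5 + 0·-1 + 1·3 = 3
  a_5 = 0·3 + 0·5 + 0·-5 + 1·-1 = -1
  a_6 = 0·-1 + 0·3 + 0·5 + 1·-5 = -5
  a_7 = 0·-5 + 0·-1 + 0·3 + 1·5 = 5
  a_8 = 0·5 + 0·-5 + 0·-1 + 1·3 = 3
  a_9 = 0·3 + 0·5 + 0·-5 + 1·-1 = -1
  a_10 = 0·-1 + 0·3 + 0·5 + 1·-5 = -5
  a_11 = 0·-5 + 0·-1 + 0·3 + 1·5 = 5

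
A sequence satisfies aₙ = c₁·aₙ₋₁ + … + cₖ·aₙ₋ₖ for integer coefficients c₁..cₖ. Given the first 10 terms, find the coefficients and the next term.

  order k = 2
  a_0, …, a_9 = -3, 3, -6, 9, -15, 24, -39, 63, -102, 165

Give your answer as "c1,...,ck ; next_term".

-1,1 ; -267

  a_2 = -1·3 + 1·-3 = -6
  a_3 = -1·-6 + 1·3 = 9
  a_4 = -1·9 + 1·-6 = -15
  a_5 = -1·-15 + 1·9 = 24
  a_6 = -1·24 + 1·-15 = -39
  a_7 = -1·-39 + 1·24 = 63
  a_8 = -1·63 + 1·-39 = -102
  a_9 = -1·-102 + 1·63 = 165
  a_10 = -1·165 + 1·-102 = -267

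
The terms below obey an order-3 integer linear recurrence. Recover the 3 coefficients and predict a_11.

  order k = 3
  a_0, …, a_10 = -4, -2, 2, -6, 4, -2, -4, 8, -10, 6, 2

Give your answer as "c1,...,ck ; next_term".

  a_3 = -1·2 + 0·-2 + 1·-4 = -6
  a_4 = -1·-6 + 0·2 + 1·-2 = 4
  a_5 = -1·4 + 0·-6 + 1·2 = -2
  a_6 = -1·-2 + 0·4 + 1·-6 = -4
  a_7 = -1·-4 + 0·-2 + 1·4 = 8
  a_8 = -1·8 + 0·-4 + 1·-2 = -10
  a_9 = -1·-10 + 0·8 + 1·-4 = 6
  a_10 = -1·6 + 0·-10 + 1·8 = 2
  a_11 = -1·2 + 0·6 + 1·-10 = -12

-1,0,1 ; -12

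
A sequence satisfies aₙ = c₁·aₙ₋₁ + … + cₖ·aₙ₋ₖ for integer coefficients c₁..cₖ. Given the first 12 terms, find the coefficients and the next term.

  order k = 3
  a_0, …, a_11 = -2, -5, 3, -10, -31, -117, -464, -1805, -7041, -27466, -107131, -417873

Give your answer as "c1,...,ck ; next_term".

3,3,2 ; -1629944

  a_3 = 3·3 + 3·-5 + 2·-2 = -10
  a_4 = 3·-10 + 3·3 + 2·-5 = -31
  a_5 = 3·-31 + 3·-10 + 2·3 = -117
  a_6 = 3·-117 + 3·-31 + 2·-10 = -464
  a_7 = 3·-464 + 3·-117 + 2·-31 = -1805
  a_8 = 3·-1805 + 3·-464 + 2·-117 = -7041
  a_9 = 3·-7041 + 3·-1805 + 2·-464 = -27466
  a_10 = 3·-27466 + 3·-7041 + 2·-1805 = -107131
  a_11 = 3·-107131 + 3·-27466 + 2·-7041 = -417873
  a_12 = 3·-417873 + 3·-107131 + 2·-27466 = -1629944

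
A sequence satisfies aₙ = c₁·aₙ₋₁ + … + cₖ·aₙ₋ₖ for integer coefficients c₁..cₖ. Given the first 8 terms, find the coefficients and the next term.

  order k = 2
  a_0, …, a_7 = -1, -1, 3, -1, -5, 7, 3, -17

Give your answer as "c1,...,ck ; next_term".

-1,-2 ; 11

  a_2 = -1·-1 + -2·-1 = 3
  a_3 = -1·3 + -2·-1 = -1
  a_4 = -1·-1 + -2·3 = -5
  a_5 = -1·-5 + -2·-1 = 7
  a_6 = -1·7 + -2·-5 = 3
  a_7 = -1·3 + -2·7 = -17
  a_8 = -1·-17 + -2·3 = 11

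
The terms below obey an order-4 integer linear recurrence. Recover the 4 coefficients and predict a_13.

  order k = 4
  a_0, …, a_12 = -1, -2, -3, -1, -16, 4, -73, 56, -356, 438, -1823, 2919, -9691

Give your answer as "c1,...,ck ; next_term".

  a_4 = -1·-1 + 4·-3 + 2·-2 + 1·-1 = -16
  a_5 = -1·-16 + 4·-1 + 2·-3 + 1·-2 = 4
  a_6 = -1·4 + 4·-16 + 2·-1 + 1·-3 = -73
  a_7 = -1·-73 + 4·4 + 2·-16 + 1·-1 = 56
  a_8 = -1·56 + 4·-73 + 2·4 + 1·-16 = -356
  a_9 = -1·-356 + 4·56 + 2·-73 + 1·4 = 438
  a_10 = -1·438 + 4·-356 + 2·56 + 1·-73 = -1823
  a_11 = -1·-1823 + 4·438 + 2·-356 + 1·56 = 2919
  a_12 = -1·2919 + 4·-1823 + 2·438 + 1·-356 = -9691
  a_13 = -1·-9691 + 4·2919 + 2·-1823 + 1·438 = 18159

-1,4,2,1 ; 18159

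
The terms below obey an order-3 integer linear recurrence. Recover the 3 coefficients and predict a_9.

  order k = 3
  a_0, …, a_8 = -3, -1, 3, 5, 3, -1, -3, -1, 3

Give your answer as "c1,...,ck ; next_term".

2,-2,1 ; 5

  a_3 = 2·3 + -2·-1 + 1·-3 = 5
  a_4 = 2·5 + -2·3 + 1·-1 = 3
  a_5 = 2·3 + -2·5 + 1·3 = -1
  a_6 = 2·-1 + -2·3 + 1·5 = -3
  a_7 = 2·-3 + -2·-1 + 1·3 = -1
  a_8 = 2·-1 + -2·-3 + 1·-1 = 3
  a_9 = 2·3 + -2·-1 + 1·-3 = 5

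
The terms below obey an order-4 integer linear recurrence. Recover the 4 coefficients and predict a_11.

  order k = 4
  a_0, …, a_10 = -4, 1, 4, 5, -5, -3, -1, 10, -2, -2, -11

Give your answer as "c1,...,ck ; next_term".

  a_4 = 0·5 + 0·4 + -1·1 + 1·-4 = -5
  a_5 = 0·-5 + 0·5 + -1·4 + 1·1 = -3
  a_6 = 0·-3 + 0·-5 + -1·5 + 1·4 = -1
  a_7 = 0·-1 + 0·-3 + -1·-5 + 1·5 = 10
  a_8 = 0·10 + 0·-1 + -1·-3 + 1·-5 = -2
  a_9 = 0·-2 + 0·10 + -1·-1 + 1·-3 = -2
  a_10 = 0·-2 + 0·-2 + -1·10 + 1·-1 = -11
  a_11 = 0·-11 + 0·-2 + -1·-2 + 1·10 = 12

0,0,-1,1 ; 12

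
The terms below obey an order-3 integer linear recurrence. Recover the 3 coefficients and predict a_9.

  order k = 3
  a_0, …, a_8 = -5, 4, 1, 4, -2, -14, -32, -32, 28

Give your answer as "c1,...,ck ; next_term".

  a_3 = 2·1 + -2·4 + -2·-5 = 4
  a_4 = 2·4 + -2·1 + -2·4 = -2
  a_5 = 2·-2 + -2·4 + -2·1 = -14
  a_6 = 2·-14 + -2·-2 + -2·4 = -32
  a_7 = 2·-32 + -2·-14 + -2·-2 = -32
  a_8 = 2·-32 + -2·-32 + -2·-14 = 28
  a_9 = 2·28 + -2·-32 + -2·-32 = 184

2,-2,-2 ; 184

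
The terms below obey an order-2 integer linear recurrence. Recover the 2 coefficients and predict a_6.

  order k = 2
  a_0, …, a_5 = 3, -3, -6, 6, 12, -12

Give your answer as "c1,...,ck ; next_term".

0,-2 ; -24

  a_2 = 0·-3 + -2·3 = -6
  a_3 = 0·-6 + -2·-3 = 6
  a_4 = 0·6 + -2·-6 = 12
  a_5 = 0·12 + -2·6 = -12
  a_6 = 0·-12 + -2·12 = -24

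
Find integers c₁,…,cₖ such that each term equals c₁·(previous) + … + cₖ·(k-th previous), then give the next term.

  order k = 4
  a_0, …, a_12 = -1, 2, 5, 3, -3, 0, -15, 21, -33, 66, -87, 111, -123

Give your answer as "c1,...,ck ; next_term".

  a_4 = -2·3 + 0·5 + 0·2 + -3·-1 = -3
  a_5 = -2·-3 + 0·3 + 0·5 + -3·2 = 0
  a_6 = -2·0 + 0·-3 + 0·3 + -3·5 = -15
  a_7 = -2·-15 + 0·0 + 0·-3 + -3·3 = 21
  a_8 = -2·21 + 0·-15 + 0·0 + -3·-3 = -33
  a_9 = -2·-33 + 0·21 + 0·-15 + -3·0 = 66
  a_10 = -2·66 + 0·-33 + 0·21 + -3·-15 = -87
  a_11 = -2·-87 + 0·66 + 0·-33 + -3·21 = 111
  a_12 = -2·111 + 0·-87 + 0·66 + -3·-33 = -123
  a_13 = -2·-123 + 0·111 + 0·-87 + -3·66 = 48

-2,0,0,-3 ; 48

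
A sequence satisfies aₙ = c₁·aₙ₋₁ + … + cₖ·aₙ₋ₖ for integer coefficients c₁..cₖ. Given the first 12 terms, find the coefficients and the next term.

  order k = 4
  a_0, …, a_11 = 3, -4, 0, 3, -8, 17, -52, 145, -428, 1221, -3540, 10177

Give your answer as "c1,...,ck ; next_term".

  a_4 = -2·3 + 3·0 + 2·-4 + 2·3 = -8
  a_5 = -2·-8 + 3·3 + 2·0 + 2·-4 = 17
  a_6 = -2·17 + 3·-8 + 2·3 + 2·0 = -52
  a_7 = -2·-52 + 3·17 + 2·-8 + 2·3 = 145
  a_8 = -2·145 + 3·-52 + 2·17 + 2·-8 = -428
  a_9 = -2·-428 + 3·145 + 2·-52 + 2·17 = 1221
  a_10 = -2·1221 + 3·-428 + 2·145 + 2·-52 = -3540
  a_11 = -2·-3540 + 3·1221 + 2·-428 + 2·145 = 10177
  a_12 = -2·10177 + 3·-3540 + 2·1221 + 2·-428 = -29388

-2,3,2,2 ; -29388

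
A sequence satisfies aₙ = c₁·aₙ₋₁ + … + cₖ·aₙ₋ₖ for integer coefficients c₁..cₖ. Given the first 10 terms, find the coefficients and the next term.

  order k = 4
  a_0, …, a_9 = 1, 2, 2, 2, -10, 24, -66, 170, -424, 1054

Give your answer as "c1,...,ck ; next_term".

-3,-1,0,-2 ; -2606

  a_4 = -3·2 + -1·2 + 0·2 + -2·1 = -10
  a_5 = -3·-10 + -1·2 + 0·2 + -2·2 = 24
  a_6 = -3·24 + -1·-10 + 0·2 + -2·2 = -66
  a_7 = -3·-66 + -1·24 + 0·-10 + -2·2 = 170
  a_8 = -3·170 + -1·-66 + 0·24 + -2·-10 = -424
  a_9 = -3·-424 + -1·170 + 0·-66 + -2·24 = 1054
  a_10 = -3·1054 + -1·-424 + 0·170 + -2·-66 = -2606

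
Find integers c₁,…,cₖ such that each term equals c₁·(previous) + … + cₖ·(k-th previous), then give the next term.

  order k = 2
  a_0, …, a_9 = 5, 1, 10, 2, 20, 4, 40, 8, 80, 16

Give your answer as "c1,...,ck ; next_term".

  a_2 = 0·1 + 2·5 = 10
  a_3 = 0·10 + 2·1 = 2
  a_4 = 0·2 + 2·10 = 20
  a_5 = 0·20 + 2·2 = 4
  a_6 = 0·4 + 2·20 = 40
  a_7 = 0·40 + 2·4 = 8
  a_8 = 0·8 + 2·40 = 80
  a_9 = 0·80 + 2·8 = 16
  a_10 = 0·16 + 2·80 = 160

0,2 ; 160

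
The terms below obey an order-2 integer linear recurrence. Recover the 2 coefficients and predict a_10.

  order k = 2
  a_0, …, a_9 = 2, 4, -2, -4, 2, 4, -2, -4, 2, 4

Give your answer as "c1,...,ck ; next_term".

  a_2 = 0·4 + -1·2 = -2
  a_3 = 0·-2 + -1·4 = -4
  a_4 = 0·-4 + -1·-2 = 2
  a_5 = 0·2 + -1·-4 = 4
  a_6 = 0·4 + -1·2 = -2
  a_7 = 0·-2 + -1·4 = -4
  a_8 = 0·-4 + -1·-2 = 2
  a_9 = 0·2 + -1·-4 = 4
  a_10 = 0·4 + -1·2 = -2

0,-1 ; -2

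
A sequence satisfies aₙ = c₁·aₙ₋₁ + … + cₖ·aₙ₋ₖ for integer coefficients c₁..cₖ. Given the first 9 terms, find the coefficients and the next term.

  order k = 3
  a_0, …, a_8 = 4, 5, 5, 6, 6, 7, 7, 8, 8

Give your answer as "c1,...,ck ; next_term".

  a_3 = 1·5 + 1·5 + -1·4 = 6
  a_4 = 1·6 + 1·5 + -1·5 = 6
  a_5 = 1·6 + 1·6 + -1·5 = 7
  a_6 = 1·7 + 1·6 + -1·6 = 7
  a_7 = 1·7 + 1·7 + -1·6 = 8
  a_8 = 1·8 + 1·7 + -1·7 = 8
  a_9 = 1·8 + 1·8 + -1·7 = 9

1,1,-1 ; 9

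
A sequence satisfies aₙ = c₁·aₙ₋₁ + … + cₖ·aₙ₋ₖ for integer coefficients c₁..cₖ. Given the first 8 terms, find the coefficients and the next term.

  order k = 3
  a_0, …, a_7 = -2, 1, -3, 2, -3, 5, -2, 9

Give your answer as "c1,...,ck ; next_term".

1,1,-2 ; -3

  a_3 = 1·-3 + 1·1 + -2·-2 = 2
  a_4 = 1·2 + 1·-3 + -2·1 = -3
  a_5 = 1·-3 + 1·2 + -2·-3 = 5
  a_6 = 1·5 + 1·-3 + -2·2 = -2
  a_7 = 1·-2 + 1·5 + -2·-3 = 9
  a_8 = 1·9 + 1·-2 + -2·5 = -3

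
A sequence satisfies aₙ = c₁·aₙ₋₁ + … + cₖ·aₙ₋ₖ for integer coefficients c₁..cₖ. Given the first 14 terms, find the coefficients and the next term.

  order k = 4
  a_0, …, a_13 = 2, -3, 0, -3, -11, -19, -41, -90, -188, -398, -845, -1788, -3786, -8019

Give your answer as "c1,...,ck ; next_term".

  a_4 = 2·-3 + 0·0 + 1·-3 + -1·2 = -11
  a_5 = 2·-11 + 0·-3 + 1·0 + -1·-3 = -19
  a_6 = 2·-19 + 0·-11 + 1·-3 + -1·0 = -41
  a_7 = 2·-41 + 0·-19 + 1·-11 + -1·-3 = -90
  a_8 = 2·-90 + 0·-41 + 1·-19 + -1·-11 = -188
  a_9 = 2·-188 + 0·-90 + 1·-41 + -1·-19 = -398
  a_10 = 2·-398 + 0·-188 + 1·-90 + -1·-41 = -845
  a_11 = 2·-845 + 0·-398 + 1·-188 + -1·-90 = -1788
  a_12 = 2·-1788 + 0·-845 + 1·-398 + -1·-188 = -3786
  a_13 = 2·-3786 + 0·-1788 + 1·-845 + -1·-398 = -8019
  a_14 = 2·-8019 + 0·-3786 + 1·-1788 + -1·-845 = -16981

2,0,1,-1 ; -16981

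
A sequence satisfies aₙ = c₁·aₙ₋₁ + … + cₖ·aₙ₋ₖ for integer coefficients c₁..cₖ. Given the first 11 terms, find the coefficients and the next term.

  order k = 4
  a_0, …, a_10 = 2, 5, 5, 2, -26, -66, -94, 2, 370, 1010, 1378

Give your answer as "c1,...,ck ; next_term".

1,0,-4,-4 ; -110

  a_4 = 1·2 + 0·5 + -4·5 + -4·2 = -26
  a_5 = 1·-26 + 0·2 + -4·5 + -4·5 = -66
  a_6 = 1·-66 + 0·-26 + -4·2 + -4·5 = -94
  a_7 = 1·-94 + 0·-66 + -4·-26 + -4·2 = 2
  a_8 = 1·2 + 0·-94 + -4·-66 + -4·-26 = 370
  a_9 = 1·370 + 0·2 + -4·-94 + -4·-66 = 1010
  a_10 = 1·1010 + 0·370 + -4·2 + -4·-94 = 1378
  a_11 = 1·1378 + 0·1010 + -4·370 + -4·2 = -110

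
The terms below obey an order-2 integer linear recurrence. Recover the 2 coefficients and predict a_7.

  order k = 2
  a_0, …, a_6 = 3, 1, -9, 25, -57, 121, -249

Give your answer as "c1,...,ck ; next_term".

-3,-2 ; 505

  a_2 = -3·1 + -2·3 = -9
  a_3 = -3·-9 + -2·1 = 25
  a_4 = -3·25 + -2·-9 = -57
  a_5 = -3·-57 + -2·25 = 121
  a_6 = -3·121 + -2·-57 = -249
  a_7 = -3·-249 + -2·121 = 505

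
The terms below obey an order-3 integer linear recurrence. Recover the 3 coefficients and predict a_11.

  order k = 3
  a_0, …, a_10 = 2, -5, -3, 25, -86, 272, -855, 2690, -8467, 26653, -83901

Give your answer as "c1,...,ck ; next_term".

  a_3 = -4·-3 + -3·-5 + -1·2 = 25
  a_4 = -4·25 + -3·-3 + -1·-5 = -86
  a_5 = -4·-86 + -3·25 + -1·-3 = 272
  a_6 = -4·272 + -3·-86 + -1·25 = -855
  a_7 = -4·-855 + -3·272 + -1·-86 = 2690
  a_8 = -4·2690 + -3·-855 + -1·272 = -8467
  a_9 = -4·-8467 + -3·2690 + -1·-855 = 26653
  a_10 = -4·26653 + -3·-8467 + -1·2690 = -83901
  a_11 = -4·-83901 + -3·26653 + -1·-8467 = 264112

-4,-3,-1 ; 264112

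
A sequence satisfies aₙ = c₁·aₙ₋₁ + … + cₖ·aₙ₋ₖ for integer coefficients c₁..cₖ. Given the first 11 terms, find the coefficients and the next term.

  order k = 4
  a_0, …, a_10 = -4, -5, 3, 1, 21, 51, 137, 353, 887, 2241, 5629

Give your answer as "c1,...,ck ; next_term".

2,2,-1,-2 ; 14147

  a_4 = 2·1 + 2·3 + -1·-5 + -2·-4 = 21
  a_5 = 2·21 + 2·1 + -1·3 + -2·-5 = 51
  a_6 = 2·51 + 2·21 + -1·1 + -2·3 = 137
  a_7 = 2·137 + 2·51 + -1·21 + -2·1 = 353
  a_8 = 2·353 + 2·137 + -1·51 + -2·21 = 887
  a_9 = 2·887 + 2·353 + -1·137 + -2·51 = 2241
  a_10 = 2·2241 + 2·887 + -1·353 + -2·137 = 5629
  a_11 = 2·5629 + 2·2241 + -1·887 + -2·353 = 14147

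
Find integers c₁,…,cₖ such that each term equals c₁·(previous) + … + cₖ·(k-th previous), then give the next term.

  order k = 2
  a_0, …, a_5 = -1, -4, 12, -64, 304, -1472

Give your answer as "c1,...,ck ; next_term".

  a_2 = -4·-4 + 4·-1 = 12
  a_3 = -4·12 + 4·-4 = -64
  a_4 = -4·-64 + 4·12 = 304
  a_5 = -4·304 + 4·-64 = -1472
  a_6 = -4·-1472 + 4·304 = 7104

-4,4 ; 7104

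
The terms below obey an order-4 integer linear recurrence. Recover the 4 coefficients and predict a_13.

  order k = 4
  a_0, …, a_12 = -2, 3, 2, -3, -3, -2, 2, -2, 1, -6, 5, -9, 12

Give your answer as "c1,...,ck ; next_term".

0,1,-1,1 ; -20

  a_4 = 0·-3 + 1·2 + -1·3 + 1·-2 = -3
  a_5 = 0·-3 + 1·-3 + -1·2 + 1·3 = -2
  a_6 = 0·-2 + 1·-3 + -1·-3 + 1·2 = 2
  a_7 = 0·2 + 1·-2 + -1·-3 + 1·-3 = -2
  a_8 = 0·-2 + 1·2 + -1·-2 + 1·-3 = 1
  a_9 = 0·1 + 1·-2 + -1·2 + 1·-2 = -6
  a_10 = 0·-6 + 1·1 + -1·-2 + 1·2 = 5
  a_11 = 0·5 + 1·-6 + -1·1 + 1·-2 = -9
  a_12 = 0·-9 + 1·5 + -1·-6 + 1·1 = 12
  a_13 = 0·12 + 1·-9 + -1·5 + 1·-6 = -20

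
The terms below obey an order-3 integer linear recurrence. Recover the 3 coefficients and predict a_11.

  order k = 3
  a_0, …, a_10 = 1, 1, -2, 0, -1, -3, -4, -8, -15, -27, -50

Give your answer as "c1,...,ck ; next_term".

  a_3 = 1·-2 + 1·1 + 1·1 = 0
  a_4 = 1·0 + 1·-2 + 1·1 = -1
  a_5 = 1·-1 + 1·0 + 1·-2 = -3
  a_6 = 1·-3 + 1·-1 + 1·0 = -4
  a_7 = 1·-4 + 1·-3 + 1·-1 = -8
  a_8 = 1·-8 + 1·-4 + 1·-3 = -15
  a_9 = 1·-15 + 1·-8 + 1·-4 = -27
  a_10 = 1·-27 + 1·-15 + 1·-8 = -50
  a_11 = 1·-50 + 1·-27 + 1·-15 = -92

1,1,1 ; -92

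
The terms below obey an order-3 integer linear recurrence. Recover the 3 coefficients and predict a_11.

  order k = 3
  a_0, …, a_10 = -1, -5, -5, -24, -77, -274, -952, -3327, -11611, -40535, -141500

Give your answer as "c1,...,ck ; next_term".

  a_3 = 3·-5 + 2·-5 + -1·-1 = -24
  a_4 = 3·-24 + 2·-5 + -1·-5 = -77
  a_5 = 3·-77 + 2·-24 + -1·-5 = -274
  a_6 = 3·-274 + 2·-77 + -1·-24 = -952
  a_7 = 3·-952 + 2·-274 + -1·-77 = -3327
  a_8 = 3·-3327 + 2·-952 + -1·-274 = -11611
  a_9 = 3·-11611 + 2·-3327 + -1·-952 = -40535
  a_10 = 3·-40535 + 2·-11611 + -1·-3327 = -141500
  a_11 = 3·-141500 + 2·-40535 + -1·-11611 = -493959

3,2,-1 ; -493959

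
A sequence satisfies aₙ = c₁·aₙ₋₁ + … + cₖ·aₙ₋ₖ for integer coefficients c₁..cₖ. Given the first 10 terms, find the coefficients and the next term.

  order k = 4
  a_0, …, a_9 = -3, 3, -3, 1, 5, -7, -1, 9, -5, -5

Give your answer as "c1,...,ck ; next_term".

  a_4 = -1·1 + -2·-3 + -1·3 + -1·-3 = 5
  a_5 = -1·5 + -2·1 + -1·-3 + -1·3 = -7
  a_6 = -1·-7 + -2·5 + -1·1 + -1·-3 = -1
  a_7 = -1·-1 + -2·-7 + -1·5 + -1·1 = 9
  a_8 = -1·9 + -2·-1 + -1·-7 + -1·5 = -5
  a_9 = -1·-5 + -2·9 + -1·-1 + -1·-7 = -5
  a_10 = -1·-5 + -2·-5 + -1·9 + -1·-1 = 7

-1,-2,-1,-1 ; 7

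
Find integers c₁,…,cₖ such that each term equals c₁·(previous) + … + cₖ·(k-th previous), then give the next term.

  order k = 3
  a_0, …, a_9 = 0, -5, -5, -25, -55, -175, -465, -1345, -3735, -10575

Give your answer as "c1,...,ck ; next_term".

2,3,-2 ; -29665

  a_3 = 2·-5 + 3·-5 + -2·0 = -25
  a_4 = 2·-25 + 3·-5 + -2·-5 = -55
  a_5 = 2·-55 + 3·-25 + -2·-5 = -175
  a_6 = 2·-175 + 3·-55 + -2·-25 = -465
  a_7 = 2·-465 + 3·-175 + -2·-55 = -1345
  a_8 = 2·-1345 + 3·-465 + -2·-175 = -3735
  a_9 = 2·-3735 + 3·-1345 + -2·-465 = -10575
  a_10 = 2·-10575 + 3·-3735 + -2·-1345 = -29665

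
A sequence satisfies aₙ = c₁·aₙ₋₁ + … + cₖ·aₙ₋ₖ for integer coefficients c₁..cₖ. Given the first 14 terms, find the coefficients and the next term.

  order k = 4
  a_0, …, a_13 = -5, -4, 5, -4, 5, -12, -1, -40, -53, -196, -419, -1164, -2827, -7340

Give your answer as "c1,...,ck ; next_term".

2,2,-2,1 ; -18425

  a_4 = 2·-4 + 2·5 + -2·-4 + 1·-5 = 5
  a_5 = 2·5 + 2·-4 + -2·5 + 1·-4 = -12
  a_6 = 2·-12 + 2·5 + -2·-4 + 1·5 = -1
  a_7 = 2·-1 + 2·-12 + -2·5 + 1·-4 = -40
  a_8 = 2·-40 + 2·-1 + -2·-12 + 1·5 = -53
  a_9 = 2·-53 + 2·-40 + -2·-1 + 1·-12 = -196
  a_10 = 2·-196 + 2·-53 + -2·-40 + 1·-1 = -419
  a_11 = 2·-419 + 2·-196 + -2·-53 + 1·-40 = -1164
  a_12 = 2·-1164 + 2·-419 + -2·-196 + 1·-53 = -2827
  a_13 = 2·-2827 + 2·-1164 + -2·-419 + 1·-196 = -7340
  a_14 = 2·-7340 + 2·-2827 + -2·-1164 + 1·-419 = -18425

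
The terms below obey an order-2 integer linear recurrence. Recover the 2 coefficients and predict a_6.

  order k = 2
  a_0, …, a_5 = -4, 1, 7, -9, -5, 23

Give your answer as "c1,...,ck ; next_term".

  a_2 = -1·1 + -2·-4 = 7
  a_3 = -1·7 + -2·1 = -9
  a_4 = -1·-9 + -2·7 = -5
  a_5 = -1·-5 + -2·-9 = 23
  a_6 = -1·23 + -2·-5 = -13

-1,-2 ; -13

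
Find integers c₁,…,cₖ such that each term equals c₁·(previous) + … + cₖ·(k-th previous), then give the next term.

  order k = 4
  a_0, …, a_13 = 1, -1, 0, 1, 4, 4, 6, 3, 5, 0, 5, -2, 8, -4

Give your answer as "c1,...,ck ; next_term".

  a_4 = 1·1 + 1·0 + -2·-1 + 1·1 = 4
  a_5 = 1·4 + 1·1 + -2·0 + 1·-1 = 4
  a_6 = 1·4 + 1·4 + -2·1 + 1·0 = 6
  a_7 = 1·6 + 1·4 + -2·4 + 1·1 = 3
  a_8 = 1·3 + 1·6 + -2·4 + 1·4 = 5
  a_9 = 1·5 + 1·3 + -2·6 + 1·4 = 0
  a_10 = 1·0 + 1·5 + -2·3 + 1·6 = 5
  a_11 = 1·5 + 1·0 + -2·5 + 1·3 = -2
  a_12 = 1·-2 + 1·5 + -2·0 + 1·5 = 8
  a_13 = 1·8 + 1·-2 + -2·5 + 1·0 = -4
  a_14 = 1·-4 + 1·8 + -2·-2 + 1·5 = 13

1,1,-2,1 ; 13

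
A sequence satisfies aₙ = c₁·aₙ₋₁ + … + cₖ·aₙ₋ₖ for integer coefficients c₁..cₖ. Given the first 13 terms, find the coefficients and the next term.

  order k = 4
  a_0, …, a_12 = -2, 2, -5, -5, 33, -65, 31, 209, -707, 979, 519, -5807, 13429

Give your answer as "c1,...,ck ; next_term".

-2,-3,2,-2 ; -10357

  a_4 = -2·-5 + -3·-5 + 2·2 + -2·-2 = 33
  a_5 = -2·33 + -3·-5 + 2·-5 + -2·2 = -65
  a_6 = -2·-65 + -3·33 + 2·-5 + -2·-5 = 31
  a_7 = -2·31 + -3·-65 + 2·33 + -2·-5 = 209
  a_8 = -2·209 + -3·31 + 2·-65 + -2·33 = -707
  a_9 = -2·-707 + -3·209 + 2·31 + -2·-65 = 979
  a_10 = -2·979 + -3·-707 + 2·209 + -2·31 = 519
  a_11 = -2·519 + -3·979 + 2·-707 + -2·209 = -5807
  a_12 = -2·-5807 + -3·519 + 2·979 + -2·-707 = 13429
  a_13 = -2·13429 + -3·-5807 + 2·519 + -2·979 = -10357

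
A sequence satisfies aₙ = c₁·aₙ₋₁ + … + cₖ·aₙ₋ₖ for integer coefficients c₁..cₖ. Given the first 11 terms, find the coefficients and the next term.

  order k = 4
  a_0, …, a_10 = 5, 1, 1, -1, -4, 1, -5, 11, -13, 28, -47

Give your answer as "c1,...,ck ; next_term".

-1,1,-1,-1 ; 77

  a_4 = -1·-1 + 1·1 + -1·1 + -1·5 = -4
  a_5 = -1·-4 + 1·-1 + -1·1 + -1·1 = 1
  a_6 = -1·1 + 1·-4 + -1·-1 + -1·1 = -5
  a_7 = -1·-5 + 1·1 + -1·-4 + -1·-1 = 11
  a_8 = -1·11 + 1·-5 + -1·1 + -1·-4 = -13
  a_9 = -1·-13 + 1·11 + -1·-5 + -1·1 = 28
  a_10 = -1·28 + 1·-13 + -1·11 + -1·-5 = -47
  a_11 = -1·-47 + 1·28 + -1·-13 + -1·11 = 77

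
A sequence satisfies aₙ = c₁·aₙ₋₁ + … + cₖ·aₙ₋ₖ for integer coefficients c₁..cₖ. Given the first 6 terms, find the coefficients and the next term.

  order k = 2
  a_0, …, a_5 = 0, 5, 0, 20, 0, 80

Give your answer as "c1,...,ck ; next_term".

  a_2 = 0·5 + 4·0 = 0
  a_3 = 0·0 + 4·5 = 20
  a_4 = 0·20 + 4·0 = 0
  a_5 = 0·0 + 4·20 = 80
  a_6 = 0·80 + 4·0 = 0

0,4 ; 0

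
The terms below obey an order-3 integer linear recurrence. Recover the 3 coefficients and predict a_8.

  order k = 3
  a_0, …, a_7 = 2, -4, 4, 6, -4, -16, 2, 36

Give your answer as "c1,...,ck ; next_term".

  a_3 = 0·4 + -2·-4 + -1·2 = 6
  a_4 = 0·6 + -2·4 + -1·-4 = -4
  a_5 = 0·-4 + -2·6 + -1·4 = -16
  a_6 = 0·-16 + -2·-4 + -1·6 = 2
  a_7 = 0·2 + -2·-16 + -1·-4 = 36
  a_8 = 0·36 + -2·2 + -1·-16 = 12

0,-2,-1 ; 12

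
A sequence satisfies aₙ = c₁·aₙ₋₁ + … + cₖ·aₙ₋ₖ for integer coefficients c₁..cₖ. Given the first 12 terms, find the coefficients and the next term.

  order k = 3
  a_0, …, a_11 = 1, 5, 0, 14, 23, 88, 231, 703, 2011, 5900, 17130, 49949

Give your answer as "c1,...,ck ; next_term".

2,3,-1 ; 145388

  a_3 = 2·0 + 3·5 + -1·1 = 14
  a_4 = 2·14 + 3·0 + -1·5 = 23
  a_5 = 2·23 + 3·14 + -1·0 = 88
  a_6 = 2·88 + 3·23 + -1·14 = 231
  a_7 = 2·231 + 3·88 + -1·23 = 703
  a_8 = 2·703 + 3·231 + -1·88 = 2011
  a_9 = 2·2011 + 3·703 + -1·231 = 5900
  a_10 = 2·5900 + 3·2011 + -1·703 = 17130
  a_11 = 2·17130 + 3·5900 + -1·2011 = 49949
  a_12 = 2·49949 + 3·17130 + -1·5900 = 145388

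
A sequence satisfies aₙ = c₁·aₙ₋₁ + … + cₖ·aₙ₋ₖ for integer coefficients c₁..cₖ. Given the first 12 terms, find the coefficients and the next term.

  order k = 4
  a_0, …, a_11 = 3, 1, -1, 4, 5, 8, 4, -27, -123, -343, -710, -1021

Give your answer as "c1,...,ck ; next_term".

3,-2,-3,-2 ; -368

  a_4 = 3·4 + -2·-1 + -3·1 + -2·3 = 5
  a_5 = 3·5 + -2·4 + -3·-1 + -2·1 = 8
  a_6 = 3·8 + -2·5 + -3·4 + -2·-1 = 4
  a_7 = 3·4 + -2·8 + -3·5 + -2·4 = -27
  a_8 = 3·-27 + -2·4 + -3·8 + -2·5 = -123
  a_9 = 3·-123 + -2·-27 + -3·4 + -2·8 = -343
  a_10 = 3·-343 + -2·-123 + -3·-27 + -2·4 = -710
  a_11 = 3·-710 + -2·-343 + -3·-123 + -2·-27 = -1021
  a_12 = 3·-1021 + -2·-710 + -3·-343 + -2·-123 = -368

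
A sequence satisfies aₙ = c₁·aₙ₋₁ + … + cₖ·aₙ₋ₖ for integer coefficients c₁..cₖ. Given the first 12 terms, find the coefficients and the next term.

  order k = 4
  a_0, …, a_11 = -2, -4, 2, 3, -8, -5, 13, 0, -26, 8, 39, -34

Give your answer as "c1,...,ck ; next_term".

0,-1,1,1 ; -57

  a_4 = 0·3 + -1·2 + 1·-4 + 1·-2 = -8
  a_5 = 0·-8 + -1·3 + 1·2 + 1·-4 = -5
  a_6 = 0·-5 + -1·-8 + 1·3 + 1·2 = 13
  a_7 = 0·13 + -1·-5 + 1·-8 + 1·3 = 0
  a_8 = 0·0 + -1·13 + 1·-5 + 1·-8 = -26
  a_9 = 0·-26 + -1·0 + 1·13 + 1·-5 = 8
  a_10 = 0·8 + -1·-26 + 1·0 + 1·13 = 39
  a_11 = 0·39 + -1·8 + 1·-26 + 1·0 = -34
  a_12 = 0·-34 + -1·39 + 1·8 + 1·-26 = -57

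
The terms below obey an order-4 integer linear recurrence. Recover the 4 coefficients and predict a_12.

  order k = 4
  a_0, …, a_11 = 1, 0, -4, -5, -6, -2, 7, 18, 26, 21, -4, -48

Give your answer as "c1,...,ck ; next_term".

  a_4 = 1·-5 + 0·-4 + -1·0 + -1·1 = -6
  a_5 = 1·-6 + 0·-5 + -1·-4 + -1·0 = -2
  a_6 = 1·-2 + 0·-6 + -1·-5 + -1·-4 = 7
  a_7 = 1·7 + 0·-2 + -1·-6 + -1·-5 = 18
  a_8 = 1·18 + 0·7 + -1·-2 + -1·-6 = 26
  a_9 = 1·26 + 0·18 + -1·7 + -1·-2 = 21
  a_10 = 1·21 + 0·26 + -1·18 + -1·7 = -4
  a_11 = 1·-4 + 0·21 + -1·26 + -1·18 = -48
  a_12 = 1·-48 + 0·-4 + -1·21 + -1·26 = -95

1,0,-1,-1 ; -95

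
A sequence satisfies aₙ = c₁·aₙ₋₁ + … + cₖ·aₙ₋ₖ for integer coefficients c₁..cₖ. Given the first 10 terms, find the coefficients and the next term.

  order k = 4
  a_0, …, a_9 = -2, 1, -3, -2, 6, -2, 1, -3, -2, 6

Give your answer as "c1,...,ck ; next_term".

  a_4 = -1·-2 + -1·-3 + -1·1 + -1·-2 = 6
  a_5 = -1·6 + -1·-2 + -1·-3 + -1·1 = -2
  a_6 = -1·-2 + -1·6 + -1·-2 + -1·-3 = 1
  a_7 = -1·1 + -1·-2 + -1·6 + -1·-2 = -3
  a_8 = -1·-3 + -1·1 + -1·-2 + -1·6 = -2
  a_9 = -1·-2 + -1·-3 + -1·1 + -1·-2 = 6
  a_10 = -1·6 + -1·-2 + -1·-3 + -1·1 = -2

-1,-1,-1,-1 ; -2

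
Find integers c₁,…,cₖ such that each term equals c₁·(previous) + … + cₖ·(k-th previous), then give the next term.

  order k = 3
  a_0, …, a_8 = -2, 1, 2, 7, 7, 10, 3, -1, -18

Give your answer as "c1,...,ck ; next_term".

  a_3 = 1·2 + 1·1 + -2·-2 = 7
  a_4 = 1·7 + 1·2 + -2·1 = 7
  a_5 = 1·7 + 1·7 + -2·2 = 10
  a_6 = 1·10 + 1·7 + -2·7 = 3
  a_7 = 1·3 + 1·10 + -2·7 = -1
  a_8 = 1·-1 + 1·3 + -2·10 = -18
  a_9 = 1·-18 + 1·-1 + -2·3 = -25

1,1,-2 ; -25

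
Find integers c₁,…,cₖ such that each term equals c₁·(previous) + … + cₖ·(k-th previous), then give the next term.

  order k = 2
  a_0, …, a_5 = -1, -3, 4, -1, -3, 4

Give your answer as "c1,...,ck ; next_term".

-1,-1 ; -1

  a_2 = -1·-3 + -1·-1 = 4
  a_3 = -1·4 + -1·-3 = -1
  a_4 = -1·-1 + -1·4 = -3
  a_5 = -1·-3 + -1·-1 = 4
  a_6 = -1·4 + -1·-3 = -1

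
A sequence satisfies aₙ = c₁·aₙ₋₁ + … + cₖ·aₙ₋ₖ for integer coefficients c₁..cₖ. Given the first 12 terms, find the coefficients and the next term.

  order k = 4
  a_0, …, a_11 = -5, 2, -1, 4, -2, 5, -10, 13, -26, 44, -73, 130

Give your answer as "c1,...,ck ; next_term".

  a_4 = -1·4 + 1·-1 + -1·2 + -1·-5 = -2
  a_5 = -1·-2 + 1·4 + -1·-1 + -1·2 = 5
  a_6 = -1·5 + 1·-2 + -1·4 + -1·-1 = -10
  a_7 = -1·-10 + 1·5 + -1·-2 + -1·4 = 13
  a_8 = -1·13 + 1·-10 + -1·5 + -1·-2 = -26
  a_9 = -1·-26 + 1·13 + -1·-10 + -1·5 = 44
  a_10 = -1·44 + 1·-26 + -1·13 + -1·-10 = -73
  a_11 = -1·-73 + 1·44 + -1·-26 + -1·13 = 130
  a_12 = -1·130 + 1·-73 + -1·44 + -1·-26 = -221

-1,1,-1,-1 ; -221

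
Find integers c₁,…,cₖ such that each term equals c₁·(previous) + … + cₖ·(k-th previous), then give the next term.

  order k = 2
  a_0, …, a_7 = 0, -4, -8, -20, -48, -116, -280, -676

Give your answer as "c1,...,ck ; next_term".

2,1 ; -1632

  a_2 = 2·-4 + 1·0 = -8
  a_3 = 2·-8 + 1·-4 = -20
  a_4 = 2·-20 + 1·-8 = -48
  a_5 = 2·-48 + 1·-20 = -116
  a_6 = 2·-116 + 1·-48 = -280
  a_7 = 2·-280 + 1·-116 = -676
  a_8 = 2·-676 + 1·-280 = -1632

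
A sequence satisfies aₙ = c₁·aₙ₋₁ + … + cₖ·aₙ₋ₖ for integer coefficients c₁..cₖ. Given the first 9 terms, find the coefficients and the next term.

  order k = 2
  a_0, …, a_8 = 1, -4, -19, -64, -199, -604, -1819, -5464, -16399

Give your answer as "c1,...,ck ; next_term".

  a_2 = 4·-4 + -3·1 = -19
  a_3 = 4·-19 + -3·-4 = -64
  a_4 = 4·-64 + -3·-19 = -199
  a_5 = 4·-199 + -3·-64 = -604
  a_6 = 4·-604 + -3·-199 = -1819
  a_7 = 4·-1819 + -3·-604 = -5464
  a_8 = 4·-5464 + -3·-1819 = -16399
  a_9 = 4·-16399 + -3·-5464 = -49204

4,-3 ; -49204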